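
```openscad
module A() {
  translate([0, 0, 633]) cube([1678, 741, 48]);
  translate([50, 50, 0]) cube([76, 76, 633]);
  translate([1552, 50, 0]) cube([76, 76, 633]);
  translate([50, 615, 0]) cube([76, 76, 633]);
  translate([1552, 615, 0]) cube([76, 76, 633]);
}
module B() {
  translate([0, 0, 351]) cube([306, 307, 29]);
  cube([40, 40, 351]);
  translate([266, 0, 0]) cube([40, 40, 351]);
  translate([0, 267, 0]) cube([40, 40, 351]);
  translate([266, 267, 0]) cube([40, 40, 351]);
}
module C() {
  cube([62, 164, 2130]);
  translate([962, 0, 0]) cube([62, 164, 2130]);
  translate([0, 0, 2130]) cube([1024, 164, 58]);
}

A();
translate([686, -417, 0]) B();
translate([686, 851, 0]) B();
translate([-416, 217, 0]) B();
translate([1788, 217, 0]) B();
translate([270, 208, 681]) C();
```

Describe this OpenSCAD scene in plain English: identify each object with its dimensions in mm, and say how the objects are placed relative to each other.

A is a table: top 1678 mm (x) × 741 mm (y), 48 mm thick, upper face at z = 681 mm, on four 76×76 mm square legs, each inset 50 mm from the nearest pair of top edges, running from z = 0 to the bottom of the top.

B is a simple wooden stool: a rectangular seat 306 mm (x) by 307 mm (y), 29 mm thick, top face at z = 380 mm, on four square legs, each 40×40 mm in cross-section. The legs rest on z = 0, each flush with a corner of the seat.

C is a rectangular door frame: two vertical jambs of 62×164 mm section, 2130 mm tall, with a clear opening 900 mm wide between their inner faces. A header 58 mm tall and 164 mm deep lies on top of the jambs and spans the full outside width.

Four stools sit around the table at the −y, +y, −x, +x sides. The door frame is on top of the table.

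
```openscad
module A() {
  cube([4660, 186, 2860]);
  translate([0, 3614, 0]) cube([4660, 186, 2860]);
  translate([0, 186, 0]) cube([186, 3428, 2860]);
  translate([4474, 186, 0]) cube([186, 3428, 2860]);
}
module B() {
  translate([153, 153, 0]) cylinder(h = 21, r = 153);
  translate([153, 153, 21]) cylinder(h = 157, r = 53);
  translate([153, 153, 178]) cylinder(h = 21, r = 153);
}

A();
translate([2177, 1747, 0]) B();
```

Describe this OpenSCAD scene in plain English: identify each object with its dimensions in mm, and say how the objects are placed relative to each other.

A is a box-shaped house frame (walls only): outside footprint 4660×3800 mm, wall height 2860 mm, wall thickness 186 mm. The two y-facing walls run the full x-width; the two x-facing walls fit between the inner faces of the y-facing walls.

B is a spool: two coaxial disc flanges of radius 153 mm and thickness 21 mm, joined by a core cylinder of radius 53 mm and height 157 mm. The lower flange rests on z = 0 and the three cylinders share a vertical axis.

The spool sits inside the house frame, centred.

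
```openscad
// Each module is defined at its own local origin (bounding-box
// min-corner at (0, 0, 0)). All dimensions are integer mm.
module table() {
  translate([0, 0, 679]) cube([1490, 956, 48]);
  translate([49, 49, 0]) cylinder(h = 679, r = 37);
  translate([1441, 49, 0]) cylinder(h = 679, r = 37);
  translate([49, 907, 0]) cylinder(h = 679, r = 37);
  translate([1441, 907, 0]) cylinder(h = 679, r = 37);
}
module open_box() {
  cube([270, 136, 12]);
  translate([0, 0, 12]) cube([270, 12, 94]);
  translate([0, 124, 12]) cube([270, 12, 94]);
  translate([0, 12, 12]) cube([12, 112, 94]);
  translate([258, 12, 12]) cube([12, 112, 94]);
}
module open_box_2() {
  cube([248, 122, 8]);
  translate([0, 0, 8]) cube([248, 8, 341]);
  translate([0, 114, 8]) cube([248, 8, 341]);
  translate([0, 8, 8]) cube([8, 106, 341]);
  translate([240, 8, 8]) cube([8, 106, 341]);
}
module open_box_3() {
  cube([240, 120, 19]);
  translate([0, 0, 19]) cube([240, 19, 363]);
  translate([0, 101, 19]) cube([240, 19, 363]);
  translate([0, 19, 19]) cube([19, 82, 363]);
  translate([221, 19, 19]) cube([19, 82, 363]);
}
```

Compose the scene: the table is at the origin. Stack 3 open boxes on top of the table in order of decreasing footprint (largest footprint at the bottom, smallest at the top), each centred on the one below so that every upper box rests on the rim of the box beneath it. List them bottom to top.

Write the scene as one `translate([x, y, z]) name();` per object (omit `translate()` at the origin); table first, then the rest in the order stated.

table();
translate([610, 410, 727]) open_box();
translate([621, 417, 833]) open_box_2();
translate([625, 418, 1182]) open_box_3();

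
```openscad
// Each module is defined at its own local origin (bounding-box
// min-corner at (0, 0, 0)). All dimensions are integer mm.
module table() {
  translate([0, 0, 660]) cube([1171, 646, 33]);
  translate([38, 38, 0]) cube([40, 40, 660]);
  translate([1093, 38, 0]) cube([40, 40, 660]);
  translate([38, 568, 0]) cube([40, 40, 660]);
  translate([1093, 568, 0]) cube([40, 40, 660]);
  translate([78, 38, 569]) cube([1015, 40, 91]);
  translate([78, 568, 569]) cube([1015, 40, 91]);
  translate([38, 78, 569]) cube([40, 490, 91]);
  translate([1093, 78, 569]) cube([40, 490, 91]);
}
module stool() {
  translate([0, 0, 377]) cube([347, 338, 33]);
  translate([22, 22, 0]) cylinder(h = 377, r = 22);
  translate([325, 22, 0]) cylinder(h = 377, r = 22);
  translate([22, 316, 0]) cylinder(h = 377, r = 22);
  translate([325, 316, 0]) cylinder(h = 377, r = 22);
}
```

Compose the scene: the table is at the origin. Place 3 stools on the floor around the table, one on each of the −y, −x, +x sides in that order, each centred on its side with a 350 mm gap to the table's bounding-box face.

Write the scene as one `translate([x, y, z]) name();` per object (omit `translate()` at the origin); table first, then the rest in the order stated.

table();
translate([412, -688, 0]) stool();
translate([-697, 154, 0]) stool();
translate([1521, 154, 0]) stool();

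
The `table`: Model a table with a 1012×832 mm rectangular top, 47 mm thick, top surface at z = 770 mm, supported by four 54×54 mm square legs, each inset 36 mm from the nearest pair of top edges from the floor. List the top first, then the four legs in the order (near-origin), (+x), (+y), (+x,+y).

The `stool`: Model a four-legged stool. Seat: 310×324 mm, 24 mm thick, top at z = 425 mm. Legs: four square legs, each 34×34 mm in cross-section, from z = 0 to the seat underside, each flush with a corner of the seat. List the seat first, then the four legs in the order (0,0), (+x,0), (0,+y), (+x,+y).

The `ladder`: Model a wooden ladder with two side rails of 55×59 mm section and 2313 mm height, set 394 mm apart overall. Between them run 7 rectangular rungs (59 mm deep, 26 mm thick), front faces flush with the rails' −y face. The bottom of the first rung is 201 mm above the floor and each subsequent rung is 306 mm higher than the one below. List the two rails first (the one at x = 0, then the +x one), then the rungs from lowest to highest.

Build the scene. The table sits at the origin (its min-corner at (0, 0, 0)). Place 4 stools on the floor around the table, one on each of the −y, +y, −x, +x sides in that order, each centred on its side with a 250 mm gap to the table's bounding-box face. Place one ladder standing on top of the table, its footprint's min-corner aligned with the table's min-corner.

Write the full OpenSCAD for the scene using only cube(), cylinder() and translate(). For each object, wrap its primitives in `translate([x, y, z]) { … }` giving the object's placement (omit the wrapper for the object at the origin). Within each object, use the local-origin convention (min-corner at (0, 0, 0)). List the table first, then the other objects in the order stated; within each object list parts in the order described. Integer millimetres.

translate([0, 0, 723]) cube([1012, 832, 47]);
translate([36, 36, 0]) cube([54, 54, 723]);
translate([922, 36, 0]) cube([54, 54, 723]);
translate([36, 742, 0]) cube([54, 54, 723]);
translate([922, 742, 0]) cube([54, 54, 723]);
translate([351, -574, 0]) {
  translate([0, 0, 401]) cube([310, 324, 24]);
  cube([34, 34, 401]);
  translate([276, 0, 0]) cube([34, 34, 401]);
  translate([0, 290, 0]) cube([34, 34, 401]);
  translate([276, 290, 0]) cube([34, 34, 401]);
}
translate([351, 1082, 0]) {
  translate([0, 0, 401]) cube([310, 324, 24]);
  cube([34, 34, 401]);
  translate([276, 0, 0]) cube([34, 34, 401]);
  translate([0, 290, 0]) cube([34, 34, 401]);
  translate([276, 290, 0]) cube([34, 34, 401]);
}
translate([-560, 254, 0]) {
  translate([0, 0, 401]) cube([310, 324, 24]);
  cube([34, 34, 401]);
  translate([276, 0, 0]) cube([34, 34, 401]);
  translate([0, 290, 0]) cube([34, 34, 401]);
  translate([276, 290, 0]) cube([34, 34, 401]);
}
translate([1262, 254, 0]) {
  translate([0, 0, 401]) cube([310, 324, 24]);
  cube([34, 34, 401]);
  translate([276, 0, 0]) cube([34, 34, 401]);
  translate([0, 290, 0]) cube([34, 34, 401]);
  translate([276, 290, 0]) cube([34, 34, 401]);
}
translate([0, 0, 770]) {
  cube([55, 59, 2313]);
  translate([339, 0, 0]) cube([55, 59, 2313]);
  translate([55, 0, 201]) cube([284, 59, 26]);
  translate([55, 0, 507]) cube([284, 59, 26]);
  translate([55, 0, 813]) cube([284, 59, 26]);
  translate([55, 0, 1119]) cube([284, 59, 26]);
  translate([55, 0, 1425]) cube([284, 59, 26]);
  translate([55, 0, 1731]) cube([284, 59, 26]);
  translate([55, 0, 2037]) cube([284, 59, 26]);
}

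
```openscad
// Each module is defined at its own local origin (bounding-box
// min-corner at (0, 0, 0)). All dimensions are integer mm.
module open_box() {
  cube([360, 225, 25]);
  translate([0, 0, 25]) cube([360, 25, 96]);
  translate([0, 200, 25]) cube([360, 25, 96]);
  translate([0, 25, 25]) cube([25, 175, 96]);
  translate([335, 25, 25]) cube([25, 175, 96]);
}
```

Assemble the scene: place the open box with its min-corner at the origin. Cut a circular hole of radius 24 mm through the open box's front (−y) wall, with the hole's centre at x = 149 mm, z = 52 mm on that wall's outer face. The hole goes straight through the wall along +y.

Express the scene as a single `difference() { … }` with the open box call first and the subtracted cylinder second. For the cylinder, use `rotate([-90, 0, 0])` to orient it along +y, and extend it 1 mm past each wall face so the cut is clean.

difference() {
  open_box();
  translate([149, -1, 52]) rotate([-90, 0, 0]) cylinder(h = 27, r = 24);
}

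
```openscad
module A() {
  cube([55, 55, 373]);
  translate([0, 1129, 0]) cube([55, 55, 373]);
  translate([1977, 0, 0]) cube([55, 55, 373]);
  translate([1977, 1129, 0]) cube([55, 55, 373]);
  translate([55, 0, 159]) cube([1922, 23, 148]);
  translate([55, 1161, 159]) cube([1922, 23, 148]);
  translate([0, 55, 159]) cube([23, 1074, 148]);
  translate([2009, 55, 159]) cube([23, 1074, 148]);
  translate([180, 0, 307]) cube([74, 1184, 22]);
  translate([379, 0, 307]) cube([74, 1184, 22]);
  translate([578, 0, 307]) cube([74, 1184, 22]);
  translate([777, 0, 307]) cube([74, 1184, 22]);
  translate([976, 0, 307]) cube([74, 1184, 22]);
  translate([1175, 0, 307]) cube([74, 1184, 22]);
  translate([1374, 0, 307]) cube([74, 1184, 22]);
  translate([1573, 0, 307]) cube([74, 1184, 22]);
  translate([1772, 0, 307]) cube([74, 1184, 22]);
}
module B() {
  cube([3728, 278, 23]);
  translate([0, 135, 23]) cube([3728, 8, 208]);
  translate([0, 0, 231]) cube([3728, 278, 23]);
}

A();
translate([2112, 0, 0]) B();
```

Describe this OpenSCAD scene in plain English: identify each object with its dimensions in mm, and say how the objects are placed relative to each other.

A is a bed frame 2032 mm long (x) by 1184 mm wide (y). Four 55×55 mm corner posts, 373 mm tall, at the corners of the footprint. Four rails of 23 mm thickness and 148 mm height run between adjacent posts with their undersides at z = 159 mm, their outer faces flush with the outside of the frame (the two x-running rails run between the posts' inner faces; the two y-running rails run between the posts' inner faces). 9 slats, each 74 mm wide (x) and 22 mm thick, lie across the top of the two x-running rails, running the full 1184 mm width of the frame in y; the slats are evenly spaced along x between the inner faces of the end posts with equal gaps (rounded down to the nearest mm) at the −x end and between each pair — any rounding remainder accumulates at the +x end.

B is an I-beam lying along x, 3728 mm long. Overall section height 254 mm. Two flanges 278 mm wide (y) and 23 mm thick, one on the floor and one at the top; a web 8 mm thick runs between them, centred on the flange width.

The I-beam is on the floor beside the bed frame on its +x side.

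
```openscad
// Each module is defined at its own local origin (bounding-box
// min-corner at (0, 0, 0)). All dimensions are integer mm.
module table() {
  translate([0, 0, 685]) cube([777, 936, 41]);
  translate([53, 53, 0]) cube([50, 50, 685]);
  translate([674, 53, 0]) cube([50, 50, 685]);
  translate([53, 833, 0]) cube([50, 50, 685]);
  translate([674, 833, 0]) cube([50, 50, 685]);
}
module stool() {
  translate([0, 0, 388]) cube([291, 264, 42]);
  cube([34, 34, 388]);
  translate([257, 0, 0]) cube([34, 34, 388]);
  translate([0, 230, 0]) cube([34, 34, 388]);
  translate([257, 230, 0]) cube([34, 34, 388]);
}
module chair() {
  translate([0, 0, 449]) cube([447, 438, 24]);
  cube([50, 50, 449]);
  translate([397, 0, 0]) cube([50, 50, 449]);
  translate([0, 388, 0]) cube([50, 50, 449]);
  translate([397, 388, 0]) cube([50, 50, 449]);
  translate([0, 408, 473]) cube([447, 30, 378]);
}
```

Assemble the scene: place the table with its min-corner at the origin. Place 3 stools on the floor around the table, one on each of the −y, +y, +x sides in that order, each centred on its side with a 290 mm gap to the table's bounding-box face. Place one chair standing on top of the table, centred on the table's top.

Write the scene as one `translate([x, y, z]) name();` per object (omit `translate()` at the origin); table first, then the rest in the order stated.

table();
translate([243, -554, 0]) stool();
translate([243, 1226, 0]) stool();
translate([1067, 336, 0]) stool();
translate([165, 249, 726]) chair();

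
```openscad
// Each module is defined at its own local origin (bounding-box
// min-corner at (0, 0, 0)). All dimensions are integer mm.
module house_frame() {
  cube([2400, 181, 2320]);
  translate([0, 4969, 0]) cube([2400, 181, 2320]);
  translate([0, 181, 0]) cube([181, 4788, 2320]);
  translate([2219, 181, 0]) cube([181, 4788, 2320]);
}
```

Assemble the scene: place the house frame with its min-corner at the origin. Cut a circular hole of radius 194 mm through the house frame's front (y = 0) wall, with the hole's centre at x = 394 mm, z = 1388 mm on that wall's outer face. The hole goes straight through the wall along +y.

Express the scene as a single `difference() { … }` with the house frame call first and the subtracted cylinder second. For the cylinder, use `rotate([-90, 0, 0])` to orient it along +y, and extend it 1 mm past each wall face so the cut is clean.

difference() {
  house_frame();
  translate([394, -1, 1388]) rotate([-90, 0, 0]) cylinder(h = 183, r = 194);
}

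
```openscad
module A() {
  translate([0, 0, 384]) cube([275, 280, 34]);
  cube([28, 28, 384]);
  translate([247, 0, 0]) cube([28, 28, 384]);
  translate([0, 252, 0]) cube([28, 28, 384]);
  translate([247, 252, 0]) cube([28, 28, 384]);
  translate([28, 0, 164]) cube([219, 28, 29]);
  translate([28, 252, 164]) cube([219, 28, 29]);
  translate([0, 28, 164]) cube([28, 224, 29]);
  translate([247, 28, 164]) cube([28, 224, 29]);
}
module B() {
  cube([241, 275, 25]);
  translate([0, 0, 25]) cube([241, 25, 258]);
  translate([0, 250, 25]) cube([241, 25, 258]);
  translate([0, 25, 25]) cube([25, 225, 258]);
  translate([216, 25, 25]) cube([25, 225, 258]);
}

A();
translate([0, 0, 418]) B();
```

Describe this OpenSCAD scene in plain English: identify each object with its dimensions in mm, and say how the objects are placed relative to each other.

A is a simple wooden stool: a rectangular seat 275 mm (x) by 280 mm (y), 34 mm thick, top face at z = 418 mm, on four square legs, each 28×28 mm in cross-section. The legs rest on z = 0, each flush with a corner of the seat. Four stretchers, 28 mm wide and 29 mm tall, connect adjacent legs with their undersides at z = 164 mm, each running between the inner faces of the legs it joins and aligned with the legs' outer faces on the other axis.

B is an open storage box with external size 241×275×283 mm and wall thickness 25 mm (the base is also 25 mm thick). The base covers the whole footprint; the four walls stand on the base, with the y-facing walls full-width and the x-facing walls fitting between their inner faces.

The open box is on top of the stool.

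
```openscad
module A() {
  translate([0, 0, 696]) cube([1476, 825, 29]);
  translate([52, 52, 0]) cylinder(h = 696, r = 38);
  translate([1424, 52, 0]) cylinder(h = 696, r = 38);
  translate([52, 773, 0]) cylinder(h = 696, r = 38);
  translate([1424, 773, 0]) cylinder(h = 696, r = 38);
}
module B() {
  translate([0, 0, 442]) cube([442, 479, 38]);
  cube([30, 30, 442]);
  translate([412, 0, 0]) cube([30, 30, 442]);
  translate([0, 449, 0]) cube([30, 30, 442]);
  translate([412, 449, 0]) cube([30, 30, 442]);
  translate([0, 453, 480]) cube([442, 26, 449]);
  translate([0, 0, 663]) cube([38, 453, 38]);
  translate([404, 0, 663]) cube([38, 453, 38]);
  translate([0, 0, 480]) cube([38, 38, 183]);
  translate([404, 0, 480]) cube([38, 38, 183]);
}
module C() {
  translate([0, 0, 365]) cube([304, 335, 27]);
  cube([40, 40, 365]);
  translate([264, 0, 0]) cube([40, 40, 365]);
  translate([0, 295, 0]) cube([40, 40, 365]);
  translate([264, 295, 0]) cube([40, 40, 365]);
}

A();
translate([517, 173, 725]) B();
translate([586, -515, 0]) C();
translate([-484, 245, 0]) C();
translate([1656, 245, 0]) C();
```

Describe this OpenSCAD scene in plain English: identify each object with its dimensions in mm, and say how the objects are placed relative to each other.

A is a table: top 1476 mm (x) × 825 mm (y), 29 mm thick, upper face at z = 725 mm, on four round legs of 76 mm diameter, each leg's bounding box inset 14 mm from the nearest pair of top edges, running from z = 0 to the bottom of the top.

B is a chair. The seat is a 442×479×38 mm slab with its top at z = 480 mm, on four 30×30 mm corner legs (flush with the seat edges, standing on z = 0). A flat backrest 26 mm thick, 449 mm tall, spans the full seat width and rises from the seat top along its +y edge, rear face flush with the rear of the seat. Two armrests of 38×38 mm section run along each side from the seat's front edge to the front of the backrest, top faces 221 mm above the seat top and outer faces flush with the seat's x-edges; a 38×38 mm post under the front of each armrest stands on the seat at the front corner.

C is a four-legged stool. The seat is 304×335 mm, 27 mm thick, top at z = 392 mm. It stands on four square legs, each 40×40 mm in cross-section, from z = 0 to the seat underside, each flush with a corner of the seat.

The chair is on top of the table, centred. Three stools sit around the table at the −y, −x, +x sides.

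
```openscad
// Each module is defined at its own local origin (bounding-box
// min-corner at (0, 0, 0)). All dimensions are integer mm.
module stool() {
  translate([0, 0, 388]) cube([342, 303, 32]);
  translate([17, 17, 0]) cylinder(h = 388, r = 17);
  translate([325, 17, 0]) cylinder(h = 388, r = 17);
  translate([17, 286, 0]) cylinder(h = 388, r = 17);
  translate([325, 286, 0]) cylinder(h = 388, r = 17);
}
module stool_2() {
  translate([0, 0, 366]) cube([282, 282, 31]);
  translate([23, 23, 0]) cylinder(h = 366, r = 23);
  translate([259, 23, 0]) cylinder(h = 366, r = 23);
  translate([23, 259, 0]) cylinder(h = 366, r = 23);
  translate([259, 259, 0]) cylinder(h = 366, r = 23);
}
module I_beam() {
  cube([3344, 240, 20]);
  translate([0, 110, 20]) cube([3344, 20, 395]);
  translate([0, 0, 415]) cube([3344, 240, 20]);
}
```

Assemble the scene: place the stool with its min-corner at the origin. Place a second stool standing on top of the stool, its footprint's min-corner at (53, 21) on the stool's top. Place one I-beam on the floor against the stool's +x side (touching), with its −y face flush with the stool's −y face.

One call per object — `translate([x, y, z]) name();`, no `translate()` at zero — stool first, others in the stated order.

stool();
translate([53, 21, 420]) stool_2();
translate([342, 0, 0]) I_beam();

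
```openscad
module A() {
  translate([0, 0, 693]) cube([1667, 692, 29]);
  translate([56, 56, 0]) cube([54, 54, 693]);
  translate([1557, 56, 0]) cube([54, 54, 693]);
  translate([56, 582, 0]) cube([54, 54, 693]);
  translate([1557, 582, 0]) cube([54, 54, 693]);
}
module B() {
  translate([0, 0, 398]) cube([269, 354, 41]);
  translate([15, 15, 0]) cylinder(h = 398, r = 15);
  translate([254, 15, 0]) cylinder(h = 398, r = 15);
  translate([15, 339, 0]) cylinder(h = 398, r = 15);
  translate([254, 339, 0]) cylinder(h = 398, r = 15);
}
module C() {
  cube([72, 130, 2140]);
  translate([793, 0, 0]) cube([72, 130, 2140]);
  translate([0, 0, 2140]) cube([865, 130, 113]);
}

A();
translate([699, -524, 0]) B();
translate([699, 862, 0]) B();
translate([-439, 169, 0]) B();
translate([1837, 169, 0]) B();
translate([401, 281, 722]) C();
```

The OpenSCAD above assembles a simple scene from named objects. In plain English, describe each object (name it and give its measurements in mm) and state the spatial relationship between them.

A is a rectangular dining table. The top is 1667×692×29 mm with its upper surface at z = 722 mm. It stands on four 54×54 mm square legs, each inset 56 mm from the nearest pair of top edges, running from the floor to the underside of the top.

B is a four-legged stool. The seat is a 269×354×41 mm slab whose top surface is at z = 439 mm; four round legs, each 30 mm in diameter, run from the floor (z = 0) to the underside of the seat, each leg's axis is inset half a diameter from the nearest pair of seat edges (so the leg's bounding box is flush with the corner).

C is a rectangular door frame: two vertical jambs of 72×130 mm section, 2140 mm tall, with a clear opening 721 mm wide between their inner faces. A header 113 mm tall and 130 mm deep lies on top of the jambs and spans the full outside width.

Four stools sit around the table at the −y, +y, −x, +x sides. The door frame is on top of the table, centred.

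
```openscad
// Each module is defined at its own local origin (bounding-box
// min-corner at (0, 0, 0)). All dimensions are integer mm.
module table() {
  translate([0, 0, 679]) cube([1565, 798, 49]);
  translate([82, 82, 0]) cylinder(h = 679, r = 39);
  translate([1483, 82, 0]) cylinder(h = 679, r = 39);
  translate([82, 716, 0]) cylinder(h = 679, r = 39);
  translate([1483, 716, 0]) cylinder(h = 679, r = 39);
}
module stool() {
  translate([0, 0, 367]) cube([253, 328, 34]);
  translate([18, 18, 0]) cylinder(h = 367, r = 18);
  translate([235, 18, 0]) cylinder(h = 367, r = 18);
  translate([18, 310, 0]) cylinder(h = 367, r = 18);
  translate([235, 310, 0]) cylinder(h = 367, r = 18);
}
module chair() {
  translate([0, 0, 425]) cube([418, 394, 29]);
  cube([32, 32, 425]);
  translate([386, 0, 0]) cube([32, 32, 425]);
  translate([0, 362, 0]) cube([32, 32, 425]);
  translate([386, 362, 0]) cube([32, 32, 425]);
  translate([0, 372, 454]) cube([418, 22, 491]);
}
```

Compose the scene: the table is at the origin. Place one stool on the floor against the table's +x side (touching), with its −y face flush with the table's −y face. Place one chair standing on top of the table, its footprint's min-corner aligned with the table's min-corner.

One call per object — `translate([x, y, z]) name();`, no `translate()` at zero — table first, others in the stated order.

table();
translate([1565, 0, 0]) stool();
translate([0, 0, 728]) chair();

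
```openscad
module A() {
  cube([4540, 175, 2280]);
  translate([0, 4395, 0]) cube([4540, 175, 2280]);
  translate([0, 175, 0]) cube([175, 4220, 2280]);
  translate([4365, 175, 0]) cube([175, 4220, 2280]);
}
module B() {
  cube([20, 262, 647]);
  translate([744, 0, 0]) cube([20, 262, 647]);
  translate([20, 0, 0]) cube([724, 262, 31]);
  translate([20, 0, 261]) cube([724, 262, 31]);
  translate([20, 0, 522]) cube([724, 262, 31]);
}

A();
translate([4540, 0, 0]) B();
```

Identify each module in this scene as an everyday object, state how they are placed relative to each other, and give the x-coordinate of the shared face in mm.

The house frame's +x face and the bookshelf's −x face are both at x = 4540 mm.

A is a house frame. B is a bookshelf. The bookshelf is against the house frame's +x side, with their −y faces flush. The x-coordinate of the shared face is 4540 mm.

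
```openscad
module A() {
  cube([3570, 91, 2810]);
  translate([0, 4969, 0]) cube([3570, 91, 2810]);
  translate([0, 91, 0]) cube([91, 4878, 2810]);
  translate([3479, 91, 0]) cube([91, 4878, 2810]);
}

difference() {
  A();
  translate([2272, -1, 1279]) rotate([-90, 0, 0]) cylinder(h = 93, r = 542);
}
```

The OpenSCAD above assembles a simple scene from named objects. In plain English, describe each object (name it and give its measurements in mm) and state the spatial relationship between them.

A is the wall frame of a small rectangular building: four walls, each 2810 mm tall and 91 mm thick, enclosing a footprint 3570 mm (x) by 5060 mm (y) outside-to-outside, with no floor or roof. The front and back walls (the −y and +y sides) span the full width; the two side walls fit between them.

The house frame has a circular hole of radius 542 mm through its front wall, centred at (x = 2272, z = 1279).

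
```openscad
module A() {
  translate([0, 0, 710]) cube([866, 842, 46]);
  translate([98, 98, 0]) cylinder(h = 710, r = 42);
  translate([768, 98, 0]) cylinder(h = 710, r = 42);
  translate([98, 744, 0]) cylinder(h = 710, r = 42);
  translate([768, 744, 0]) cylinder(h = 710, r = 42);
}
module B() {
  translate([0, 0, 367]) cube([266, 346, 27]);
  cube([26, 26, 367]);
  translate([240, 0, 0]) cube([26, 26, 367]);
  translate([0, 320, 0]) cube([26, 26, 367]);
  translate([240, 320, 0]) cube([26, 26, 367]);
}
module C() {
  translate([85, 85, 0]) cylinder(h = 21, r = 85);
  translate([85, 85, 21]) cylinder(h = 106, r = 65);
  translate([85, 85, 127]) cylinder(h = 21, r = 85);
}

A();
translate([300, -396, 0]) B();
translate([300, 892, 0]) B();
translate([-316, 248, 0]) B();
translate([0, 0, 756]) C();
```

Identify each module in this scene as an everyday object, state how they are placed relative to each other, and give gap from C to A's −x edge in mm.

A is a table. B is a stool. C is a spool. Three stools sit around the table at the −y, +y, −x sides. The spool is on top of the table. The gap from the spool to the table's −x edge is 0 mm.

The spool's min-x is at 0; the table's min-x is 0; gap = 0 mm.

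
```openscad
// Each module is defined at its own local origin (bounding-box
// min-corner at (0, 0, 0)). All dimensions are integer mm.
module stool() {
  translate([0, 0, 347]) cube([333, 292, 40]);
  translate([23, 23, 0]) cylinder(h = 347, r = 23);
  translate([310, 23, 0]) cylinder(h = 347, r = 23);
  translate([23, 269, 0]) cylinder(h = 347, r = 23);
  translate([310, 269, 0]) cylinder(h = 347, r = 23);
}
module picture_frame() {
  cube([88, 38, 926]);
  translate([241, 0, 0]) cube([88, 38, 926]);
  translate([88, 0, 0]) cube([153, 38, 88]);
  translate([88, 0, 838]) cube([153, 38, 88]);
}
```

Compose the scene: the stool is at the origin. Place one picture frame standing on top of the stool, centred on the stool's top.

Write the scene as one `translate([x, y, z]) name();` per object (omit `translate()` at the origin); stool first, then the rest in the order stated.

stool();
translate([2, 127, 387]) picture_frame();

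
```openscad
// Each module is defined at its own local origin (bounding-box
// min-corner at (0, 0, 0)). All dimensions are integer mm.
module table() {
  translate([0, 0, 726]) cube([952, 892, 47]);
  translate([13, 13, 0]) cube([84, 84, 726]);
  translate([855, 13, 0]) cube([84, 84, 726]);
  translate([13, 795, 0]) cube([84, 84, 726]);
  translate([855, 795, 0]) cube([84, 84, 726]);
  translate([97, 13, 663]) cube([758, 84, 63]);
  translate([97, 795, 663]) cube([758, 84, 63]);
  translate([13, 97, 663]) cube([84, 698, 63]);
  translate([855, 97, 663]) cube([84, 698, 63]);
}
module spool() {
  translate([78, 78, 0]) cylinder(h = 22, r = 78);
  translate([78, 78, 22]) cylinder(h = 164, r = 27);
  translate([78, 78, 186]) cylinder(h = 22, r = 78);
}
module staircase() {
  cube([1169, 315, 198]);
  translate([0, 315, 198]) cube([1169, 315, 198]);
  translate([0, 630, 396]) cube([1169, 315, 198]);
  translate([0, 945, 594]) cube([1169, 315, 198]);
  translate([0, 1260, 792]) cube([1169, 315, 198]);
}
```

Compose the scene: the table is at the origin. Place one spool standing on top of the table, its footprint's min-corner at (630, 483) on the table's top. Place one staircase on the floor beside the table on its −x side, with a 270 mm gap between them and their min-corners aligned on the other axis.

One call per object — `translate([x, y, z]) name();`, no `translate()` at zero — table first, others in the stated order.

table();
translate([630, 483, 773]) spool();
translate([-1439, 0, 0]) staircase();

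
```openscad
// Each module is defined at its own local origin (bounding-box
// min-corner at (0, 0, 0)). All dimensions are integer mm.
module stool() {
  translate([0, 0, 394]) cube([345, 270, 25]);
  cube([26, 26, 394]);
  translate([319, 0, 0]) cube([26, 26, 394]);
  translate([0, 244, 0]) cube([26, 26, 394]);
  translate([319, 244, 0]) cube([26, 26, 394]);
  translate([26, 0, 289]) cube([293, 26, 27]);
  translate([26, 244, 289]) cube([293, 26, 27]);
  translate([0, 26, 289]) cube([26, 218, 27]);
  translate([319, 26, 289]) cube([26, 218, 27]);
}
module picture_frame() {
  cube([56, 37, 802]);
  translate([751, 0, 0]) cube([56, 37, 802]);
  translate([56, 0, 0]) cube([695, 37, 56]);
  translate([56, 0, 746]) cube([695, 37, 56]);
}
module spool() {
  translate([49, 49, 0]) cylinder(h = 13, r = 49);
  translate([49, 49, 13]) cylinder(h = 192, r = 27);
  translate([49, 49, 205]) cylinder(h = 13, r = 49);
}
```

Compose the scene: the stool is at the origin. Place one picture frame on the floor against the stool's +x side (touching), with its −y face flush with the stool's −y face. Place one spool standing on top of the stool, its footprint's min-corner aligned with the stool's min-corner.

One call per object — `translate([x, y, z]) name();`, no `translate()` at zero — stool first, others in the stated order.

stool();
translate([345, 0, 0]) picture_frame();
translate([0, 0, 419]) spool();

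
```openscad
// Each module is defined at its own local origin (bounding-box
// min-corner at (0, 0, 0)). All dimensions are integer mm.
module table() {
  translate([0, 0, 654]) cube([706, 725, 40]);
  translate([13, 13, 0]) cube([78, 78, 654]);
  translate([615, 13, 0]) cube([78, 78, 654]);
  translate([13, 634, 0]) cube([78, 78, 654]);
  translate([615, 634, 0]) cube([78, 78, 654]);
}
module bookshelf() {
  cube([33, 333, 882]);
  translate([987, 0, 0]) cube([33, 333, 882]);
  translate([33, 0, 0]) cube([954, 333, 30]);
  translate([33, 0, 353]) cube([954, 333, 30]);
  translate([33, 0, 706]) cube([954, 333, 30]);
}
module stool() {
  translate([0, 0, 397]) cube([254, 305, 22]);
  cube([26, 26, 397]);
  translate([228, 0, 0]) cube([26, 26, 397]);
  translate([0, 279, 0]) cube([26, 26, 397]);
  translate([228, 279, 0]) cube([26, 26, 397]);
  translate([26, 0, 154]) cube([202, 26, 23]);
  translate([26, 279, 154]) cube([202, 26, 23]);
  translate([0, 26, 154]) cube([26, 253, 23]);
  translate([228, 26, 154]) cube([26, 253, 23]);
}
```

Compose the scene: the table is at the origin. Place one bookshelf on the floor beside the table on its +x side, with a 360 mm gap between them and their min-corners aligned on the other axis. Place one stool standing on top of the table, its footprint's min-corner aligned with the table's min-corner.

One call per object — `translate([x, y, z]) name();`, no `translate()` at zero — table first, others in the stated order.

table();
translate([1066, 0, 0]) bookshelf();
translate([0, 0, 694]) stool();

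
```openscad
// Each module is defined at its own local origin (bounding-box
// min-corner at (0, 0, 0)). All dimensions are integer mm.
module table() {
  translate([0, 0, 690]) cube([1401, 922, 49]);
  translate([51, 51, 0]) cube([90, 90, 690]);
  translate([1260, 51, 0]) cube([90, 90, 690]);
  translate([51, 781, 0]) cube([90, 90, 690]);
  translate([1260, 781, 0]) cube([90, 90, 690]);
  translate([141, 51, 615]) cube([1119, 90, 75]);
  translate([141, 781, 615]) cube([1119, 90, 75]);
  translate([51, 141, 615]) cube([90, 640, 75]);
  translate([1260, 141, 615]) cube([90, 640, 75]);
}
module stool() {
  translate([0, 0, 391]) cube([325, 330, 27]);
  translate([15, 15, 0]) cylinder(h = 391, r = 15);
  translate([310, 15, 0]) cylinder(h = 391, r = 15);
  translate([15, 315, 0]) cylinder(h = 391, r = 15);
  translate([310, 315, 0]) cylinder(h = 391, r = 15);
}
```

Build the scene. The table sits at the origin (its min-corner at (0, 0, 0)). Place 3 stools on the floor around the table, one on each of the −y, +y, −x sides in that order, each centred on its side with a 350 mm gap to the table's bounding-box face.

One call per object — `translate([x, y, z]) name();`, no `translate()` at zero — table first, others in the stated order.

table();
translate([538, -680, 0]) stool();
translate([538, 1272, 0]) stool();
translate([-675, 296, 0]) stool();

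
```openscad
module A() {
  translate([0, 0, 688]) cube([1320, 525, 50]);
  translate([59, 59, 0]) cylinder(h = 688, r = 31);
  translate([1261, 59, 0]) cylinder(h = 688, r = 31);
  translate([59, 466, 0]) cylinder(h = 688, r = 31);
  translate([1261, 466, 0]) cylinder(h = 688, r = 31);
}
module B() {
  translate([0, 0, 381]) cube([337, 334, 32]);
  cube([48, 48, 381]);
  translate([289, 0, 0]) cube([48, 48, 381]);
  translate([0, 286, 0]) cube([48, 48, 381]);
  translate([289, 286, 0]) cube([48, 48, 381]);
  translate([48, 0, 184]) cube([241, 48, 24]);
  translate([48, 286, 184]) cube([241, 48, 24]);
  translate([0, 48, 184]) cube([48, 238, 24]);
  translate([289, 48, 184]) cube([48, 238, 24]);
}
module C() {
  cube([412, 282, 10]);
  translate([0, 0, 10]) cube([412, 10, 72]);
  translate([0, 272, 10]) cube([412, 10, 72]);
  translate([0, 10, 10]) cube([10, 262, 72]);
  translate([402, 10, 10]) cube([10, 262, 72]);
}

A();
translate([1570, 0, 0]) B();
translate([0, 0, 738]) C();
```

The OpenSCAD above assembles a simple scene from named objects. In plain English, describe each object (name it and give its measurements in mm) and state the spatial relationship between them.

A is a table: top 1320 mm (x) × 525 mm (y), 50 mm thick, upper face at z = 738 mm, on four round legs of 62 mm diameter, each leg's bounding box inset 28 mm from the nearest pair of top edges, running from z = 0 to the bottom of the top.

B is a four-legged stool. The seat is a 337×334×32 mm slab whose top surface is at z = 413 mm; four square legs, each 48×48 mm in cross-section, run from the floor (z = 0) to the underside of the seat, each flush with a corner of the seat. Four stretchers, 48 mm wide and 24 mm tall, connect adjacent legs with their undersides at z = 184 mm, each running between the inner faces of the legs it joins and aligned with the legs' outer faces on the other axis.

C is an open storage box with external size 412×282×82 mm and wall thickness 10 mm (the base is also 10 mm thick). The base covers the whole footprint; the four walls stand on the base, with the y-facing walls full-width and the x-facing walls fitting between their inner faces.

The stool is on the floor beside the table on its +x side. The open box is on top of the table.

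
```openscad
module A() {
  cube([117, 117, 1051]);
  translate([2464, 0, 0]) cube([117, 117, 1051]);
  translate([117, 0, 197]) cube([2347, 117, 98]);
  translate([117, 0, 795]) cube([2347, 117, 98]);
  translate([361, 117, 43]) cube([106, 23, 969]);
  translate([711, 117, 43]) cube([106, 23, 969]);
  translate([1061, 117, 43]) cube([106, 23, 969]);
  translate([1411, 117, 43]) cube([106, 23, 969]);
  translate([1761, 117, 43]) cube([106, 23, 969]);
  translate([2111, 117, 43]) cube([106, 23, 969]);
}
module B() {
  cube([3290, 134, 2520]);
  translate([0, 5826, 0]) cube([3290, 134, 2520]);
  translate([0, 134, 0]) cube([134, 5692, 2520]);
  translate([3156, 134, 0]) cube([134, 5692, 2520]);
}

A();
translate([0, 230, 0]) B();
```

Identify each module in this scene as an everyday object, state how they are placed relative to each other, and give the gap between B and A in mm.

The house frame's nearest face is 90 mm from the fence section's +y face.

A is a fence section. B is a house frame. The house frame is on the floor beside the fence section on its +y side. The gap between the house frame and the fence section is 90 mm.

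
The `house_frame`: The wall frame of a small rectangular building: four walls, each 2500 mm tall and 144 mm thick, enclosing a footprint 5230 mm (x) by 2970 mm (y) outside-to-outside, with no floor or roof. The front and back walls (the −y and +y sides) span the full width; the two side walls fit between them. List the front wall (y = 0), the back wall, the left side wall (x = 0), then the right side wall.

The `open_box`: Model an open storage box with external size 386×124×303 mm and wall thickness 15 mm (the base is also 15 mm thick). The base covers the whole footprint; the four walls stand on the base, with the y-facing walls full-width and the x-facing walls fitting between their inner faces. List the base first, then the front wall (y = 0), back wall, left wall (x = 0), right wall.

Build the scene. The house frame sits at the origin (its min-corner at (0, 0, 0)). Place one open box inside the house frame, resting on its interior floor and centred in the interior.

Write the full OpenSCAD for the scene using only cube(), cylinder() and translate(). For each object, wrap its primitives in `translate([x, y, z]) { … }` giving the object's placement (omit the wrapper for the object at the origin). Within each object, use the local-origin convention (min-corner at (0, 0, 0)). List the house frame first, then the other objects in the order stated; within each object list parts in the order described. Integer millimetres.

cube([5230, 144, 2500]);
translate([0, 2826, 0]) cube([5230, 144, 2500]);
translate([0, 144, 0]) cube([144, 2682, 2500]);
translate([5086, 144, 0]) cube([144, 2682, 2500]);
translate([2422, 1423, 0]) {
  cube([386, 124, 15]);
  translate([0, 0, 15]) cube([386, 15, 288]);
  translate([0, 109, 15]) cube([386, 15, 288]);
  translate([0, 15, 15]) cube([15, 94, 288]);
  translate([371, 15, 15]) cube([15, 94, 288]);
}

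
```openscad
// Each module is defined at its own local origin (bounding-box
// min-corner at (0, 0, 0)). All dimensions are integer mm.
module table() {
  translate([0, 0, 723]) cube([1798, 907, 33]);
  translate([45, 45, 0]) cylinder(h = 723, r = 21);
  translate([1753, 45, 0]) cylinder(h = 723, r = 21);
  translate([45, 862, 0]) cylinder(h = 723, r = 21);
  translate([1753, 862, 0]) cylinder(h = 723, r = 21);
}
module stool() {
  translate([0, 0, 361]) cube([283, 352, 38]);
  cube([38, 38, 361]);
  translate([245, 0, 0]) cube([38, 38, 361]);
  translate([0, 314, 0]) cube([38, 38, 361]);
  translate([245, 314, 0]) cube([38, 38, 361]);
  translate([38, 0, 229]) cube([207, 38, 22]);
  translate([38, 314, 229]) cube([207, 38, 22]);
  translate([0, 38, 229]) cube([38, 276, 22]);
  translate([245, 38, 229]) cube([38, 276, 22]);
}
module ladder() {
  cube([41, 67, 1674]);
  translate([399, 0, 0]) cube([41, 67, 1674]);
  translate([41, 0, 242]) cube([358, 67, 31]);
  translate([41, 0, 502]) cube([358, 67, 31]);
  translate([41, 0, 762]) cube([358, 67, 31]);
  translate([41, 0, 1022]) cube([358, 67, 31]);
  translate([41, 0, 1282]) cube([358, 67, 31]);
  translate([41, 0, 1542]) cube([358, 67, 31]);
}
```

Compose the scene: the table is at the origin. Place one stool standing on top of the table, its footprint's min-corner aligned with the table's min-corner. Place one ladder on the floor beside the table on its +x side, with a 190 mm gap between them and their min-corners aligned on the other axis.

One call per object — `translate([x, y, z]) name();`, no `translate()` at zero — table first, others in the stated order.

table();
translate([0, 0, 756]) stool();
translate([1988, 0, 0]) ladder();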